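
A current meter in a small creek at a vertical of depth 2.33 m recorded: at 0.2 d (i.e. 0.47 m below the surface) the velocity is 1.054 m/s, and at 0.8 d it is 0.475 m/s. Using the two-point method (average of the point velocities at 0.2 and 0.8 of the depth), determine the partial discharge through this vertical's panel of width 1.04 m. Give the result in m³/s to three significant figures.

v̄ = (1.054 + 0.475) / 2 = 0.7645 m/s
q = v̄ × d × w = 0.7645 × 2.33 × 1.04 = 1.853 m³/s

1.85 m³/s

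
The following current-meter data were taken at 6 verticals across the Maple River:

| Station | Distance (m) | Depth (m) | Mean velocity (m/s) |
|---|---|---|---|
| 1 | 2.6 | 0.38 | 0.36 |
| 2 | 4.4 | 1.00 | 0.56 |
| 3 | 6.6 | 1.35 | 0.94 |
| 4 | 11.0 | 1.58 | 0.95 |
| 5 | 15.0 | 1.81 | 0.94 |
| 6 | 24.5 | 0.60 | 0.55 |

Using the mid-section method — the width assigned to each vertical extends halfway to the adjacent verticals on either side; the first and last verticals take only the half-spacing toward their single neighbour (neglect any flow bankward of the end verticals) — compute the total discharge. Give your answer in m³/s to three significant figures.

24.8 m³/s

w_1 = (4.4 − 2.6)/2 = 0.9 m; q_1 = 0.36 × 0.38 × 0.9 = 0.1231 m³/s
w_2 = (6.6 − 2.6)/2 = 2 m; q_2 = 0.56 × 1.00 × 2 = 1.120 m³/s
w_3 = (11.0 − 4.4)/2 = 3.3 m; q_3 = 0.94 × 1.35 × 3.3 = 4.188 m³/s
w_4 = (15.0 − 6.6)/2 = 4.2 m; q_4 = 0.95 × 1.58 × 4.2 = 6.304 m³/s
w_5 = (24.5 − 11.0)/2 = 6.75 m; q_5 = 0.94 × 1.81 × 6.75 = 11.48 m³/s
w_6 = (24.5 − 15.0)/2 = 4.75 m; q_6 = 0.55 × 0.60 × 4.75 = 1.568 m³/s
Q = Σ qᵢ = 24.79 m³/s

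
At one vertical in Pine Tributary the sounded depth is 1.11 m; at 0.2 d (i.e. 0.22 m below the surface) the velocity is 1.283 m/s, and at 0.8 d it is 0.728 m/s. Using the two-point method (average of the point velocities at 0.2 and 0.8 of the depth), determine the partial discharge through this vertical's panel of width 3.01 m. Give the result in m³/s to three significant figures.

v̄ = (1.283 + 0.728) / 2 = 1.006 m/s
q = v̄ × d × w = 1.006 × 1.11 × 3.01 = 3.359 m³/s

3.36 m³/s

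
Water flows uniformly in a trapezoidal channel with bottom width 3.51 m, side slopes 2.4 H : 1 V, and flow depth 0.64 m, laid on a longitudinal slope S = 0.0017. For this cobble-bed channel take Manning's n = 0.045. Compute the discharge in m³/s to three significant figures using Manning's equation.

1.79 m³/s

A = (b + z·y)·y = (3.51 + 2.4×0.64)×0.64 = 3.229 m²
P = b + 2y√(1+z²) = 3.51 + 2×0.64×√(1+2.4²) = 6.838 m
R = A/P = 3.229/6.838 = 0.4723 m
Q = (1/n)·A·R^(2/3)·S^(1/2) = (1/0.045) × 3.229 × 0.4723^(2/3) × 0.0017^(1/2) = 1.794 m³/s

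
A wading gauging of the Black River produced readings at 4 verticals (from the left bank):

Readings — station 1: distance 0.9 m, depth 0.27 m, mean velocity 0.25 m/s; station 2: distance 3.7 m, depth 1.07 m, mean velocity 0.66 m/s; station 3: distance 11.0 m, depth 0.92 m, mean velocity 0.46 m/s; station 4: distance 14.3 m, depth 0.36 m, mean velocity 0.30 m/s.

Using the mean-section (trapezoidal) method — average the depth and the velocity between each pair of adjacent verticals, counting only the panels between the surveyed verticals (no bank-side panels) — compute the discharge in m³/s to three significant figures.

5.72 m³/s

Panel 1-2: Δb = 2.8 m, d̄ = (0.27+1.07)/2 = 0.67, v̄ = (0.25+0.66)/2 = 0.455 → q = 2.8×0.67×0.455 = 0.8536 m³/s
Panel 2-3: Δb = 7.3 m, d̄ = (1.07+0.92)/2 = 0.995, v̄ = (0.66+0.46)/2 = 0.56 → q = 7.3×0.995×0.56 = 4.068 m³/s
Panel 3-4: Δb = 3.3 m, d̄ = (0.92+0.36)/2 = 0.64, v̄ = (0.46+0.30)/2 = 0.38 → q = 3.3×0.64×0.38 = 0.8026 m³/s
Q = Σ q = 5.724 m³/s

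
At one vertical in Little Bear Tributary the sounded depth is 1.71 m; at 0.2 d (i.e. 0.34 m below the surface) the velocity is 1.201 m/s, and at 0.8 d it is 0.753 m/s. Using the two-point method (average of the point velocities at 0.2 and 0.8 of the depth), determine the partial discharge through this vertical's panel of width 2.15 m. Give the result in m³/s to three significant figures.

v̄ = (1.201 + 0.753) / 2 = 0.9770 m/s
q = v̄ × d × w = 0.9770 × 1.71 × 2.15 = 3.592 m³/s

3.59 m³/s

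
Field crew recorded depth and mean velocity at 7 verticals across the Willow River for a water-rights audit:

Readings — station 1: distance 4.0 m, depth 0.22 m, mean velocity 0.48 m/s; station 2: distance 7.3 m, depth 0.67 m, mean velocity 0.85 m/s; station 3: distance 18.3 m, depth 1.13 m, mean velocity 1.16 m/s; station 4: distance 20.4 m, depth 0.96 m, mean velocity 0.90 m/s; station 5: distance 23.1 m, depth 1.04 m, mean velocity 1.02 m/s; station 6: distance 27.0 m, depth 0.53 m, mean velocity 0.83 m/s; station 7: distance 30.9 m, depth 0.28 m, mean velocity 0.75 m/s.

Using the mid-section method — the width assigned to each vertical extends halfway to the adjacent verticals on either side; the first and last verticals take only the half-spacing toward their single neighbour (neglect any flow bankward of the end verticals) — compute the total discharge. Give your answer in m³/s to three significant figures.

w_1 = (7.3 − 4.0)/2 = 1.65 m; q_1 = 0.48 × 0.22 × 1.65 = 0.1742 m³/s
w_2 = (18.3 − 4.0)/2 = 7.15 m; q_2 = 0.85 × 0.67 × 7.15 = 4.072 m³/s
w_3 = (20.4 − 7.3)/2 = 6.55 m; q_3 = 1.16 × 1.13 × 6.55 = 8.586 m³/s
w_4 = (23.1 − 18.3)/2 = 2.4 m; q_4 = 0.90 × 0.96 × 2.4 = 2.074 m³/s
w_5 = (27.0 − 20.4)/2 = 3.3 m; q_5 = 1.02 × 1.04 × 3.3 = 3.501 m³/s
w_6 = (30.9 − 23.1)/2 = 3.9 m; q_6 = 0.83 × 0.53 × 3.9 = 1.716 m³/s
w_7 = (30.9 − 27.0)/2 = 1.95 m; q_7 = 0.75 × 0.28 × 1.95 = 0.4095 m³/s
Q = Σ qᵢ = 20.53 m³/s

20.5 m³/s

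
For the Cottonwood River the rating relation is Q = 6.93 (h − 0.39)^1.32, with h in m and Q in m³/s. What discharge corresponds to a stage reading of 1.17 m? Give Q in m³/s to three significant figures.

4.99 m³/s

Q = 6.93 × (1.17 − 0.39)^1.32 = 6.93 × 0.78^1.32 = 4.992 m³/s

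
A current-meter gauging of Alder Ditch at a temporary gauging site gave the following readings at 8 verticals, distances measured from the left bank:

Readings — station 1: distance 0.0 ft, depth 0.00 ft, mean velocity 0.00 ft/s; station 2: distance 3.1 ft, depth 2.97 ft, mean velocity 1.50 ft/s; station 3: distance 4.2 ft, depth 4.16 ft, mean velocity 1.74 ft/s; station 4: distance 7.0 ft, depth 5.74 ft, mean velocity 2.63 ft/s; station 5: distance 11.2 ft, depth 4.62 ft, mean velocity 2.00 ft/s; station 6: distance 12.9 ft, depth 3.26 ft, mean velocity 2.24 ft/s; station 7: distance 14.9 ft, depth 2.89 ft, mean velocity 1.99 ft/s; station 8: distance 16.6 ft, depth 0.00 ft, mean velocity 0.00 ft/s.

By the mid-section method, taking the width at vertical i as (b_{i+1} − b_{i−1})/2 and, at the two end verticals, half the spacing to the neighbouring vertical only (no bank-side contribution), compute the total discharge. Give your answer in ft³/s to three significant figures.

128 ft³/s

w_2 = (4.2 − 0.0)/2 = 2.1 ft; q_2 = 1.50 × 2.97 × 2.1 = 9.356 ft³/s
w_3 = (7.0 − 3.1)/2 = 1.95 ft; q_3 = 1.74 × 4.16 × 1.95 = 14.11 ft³/s
w_4 = (11.2 − 4.2)/2 = 3.5 ft; q_4 = 2.63 × 5.74 × 3.5 = 52.84 ft³/s
w_5 = (12.9 − 7.0)/2 = 2.95 ft; q_5 = 2.00 × 4.62 × 2.95 = 27.26 ft³/s
w_6 = (14.9 − 11.2)/2 = 1.85 ft; q_6 = 2.24 × 3.26 × 1.85 = 13.51 ft³/s
w_7 = (16.6 − 12.9)/2 = 1.85 ft; q_7 = 1.99 × 2.89 × 1.85 = 10.64 ft³/s
Stations 1, 8 contribute zero (depth or velocity is 0).
Q = Σ qᵢ = 127.7 ft³/s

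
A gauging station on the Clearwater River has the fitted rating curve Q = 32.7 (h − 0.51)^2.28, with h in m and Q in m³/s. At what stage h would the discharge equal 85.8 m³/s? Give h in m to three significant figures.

2.04 m

h − h₀ = (Q/C)^(1/b) = (85.8/32.7)^(1/2.28) = 1.527 m
h = 0.51 + 1.527 = 2.037 m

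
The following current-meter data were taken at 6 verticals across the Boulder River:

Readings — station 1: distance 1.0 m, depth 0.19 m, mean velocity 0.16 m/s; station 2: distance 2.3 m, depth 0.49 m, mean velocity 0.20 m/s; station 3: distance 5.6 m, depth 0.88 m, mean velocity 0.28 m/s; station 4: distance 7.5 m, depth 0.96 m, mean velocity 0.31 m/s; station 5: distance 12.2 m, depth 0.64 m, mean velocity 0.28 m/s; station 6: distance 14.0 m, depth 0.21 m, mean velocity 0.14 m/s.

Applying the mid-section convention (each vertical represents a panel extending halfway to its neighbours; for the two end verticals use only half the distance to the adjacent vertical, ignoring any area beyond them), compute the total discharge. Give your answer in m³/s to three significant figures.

w_1 = (2.3 − 1.0)/2 = 0.65 m; q_1 = 0.16 × 0.19 × 0.65 = 0.01976 m³/s
w_2 = (5.6 − 1.0)/2 = 2.3 m; q_2 = 0.20 × 0.49 × 2.3 = 0.2254 m³/s
w_3 = (7.5 − 2.3)/2 = 2.6 m; q_3 = 0.28 × 0.88 × 2.6 = 0.6406 m³/s
w_4 = (12.2 − 5.6)/2 = 3.3 m; q_4 = 0.31 × 0.96 × 3.3 = 0.9821 m³/s
w_5 = (14.0 − 7.5)/2 = 3.25 m; q_5 = 0.28 × 0.64 × 3.25 = 0.5824 m³/s
w_6 = (14.0 − 12.2)/2 = 0.9 m; q_6 = 0.14 × 0.21 × 0.9 = 0.02646 m³/s
Q = Σ qᵢ = 2.477 m³/s

2.48 m³/s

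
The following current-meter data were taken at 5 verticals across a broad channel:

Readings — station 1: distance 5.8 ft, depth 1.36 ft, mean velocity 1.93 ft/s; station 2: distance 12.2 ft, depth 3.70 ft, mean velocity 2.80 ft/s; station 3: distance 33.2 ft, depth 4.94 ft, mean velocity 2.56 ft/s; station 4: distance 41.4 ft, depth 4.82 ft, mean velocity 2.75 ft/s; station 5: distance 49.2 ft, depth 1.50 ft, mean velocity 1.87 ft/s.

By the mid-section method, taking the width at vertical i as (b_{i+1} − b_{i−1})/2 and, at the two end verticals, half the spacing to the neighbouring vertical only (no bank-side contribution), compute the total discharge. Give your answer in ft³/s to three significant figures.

452 ft³/s

w_1 = (12.2 − 5.8)/2 = 3.2 ft; q_1 = 1.93 × 1.36 × 3.2 = 8.399 ft³/s
w_2 = (33.2 − 5.8)/2 = 13.7 ft; q_2 = 2.80 × 3.70 × 13.7 = 141.9 ft³/s
w_3 = (41.4 − 12.2)/2 = 14.6 ft; q_3 = 2.56 × 4.94 × 14.6 = 184.6 ft³/s
w_4 = (49.2 − 33.2)/2 = 8 ft; q_4 = 2.75 × 4.82 × 8 = 106.0 ft³/s
w_5 = (49.2 − 41.4)/2 = 3.9 ft; q_5 = 1.87 × 1.50 × 3.9 = 10.94 ft³/s
Q = Σ qᵢ = 451.9 ft³/s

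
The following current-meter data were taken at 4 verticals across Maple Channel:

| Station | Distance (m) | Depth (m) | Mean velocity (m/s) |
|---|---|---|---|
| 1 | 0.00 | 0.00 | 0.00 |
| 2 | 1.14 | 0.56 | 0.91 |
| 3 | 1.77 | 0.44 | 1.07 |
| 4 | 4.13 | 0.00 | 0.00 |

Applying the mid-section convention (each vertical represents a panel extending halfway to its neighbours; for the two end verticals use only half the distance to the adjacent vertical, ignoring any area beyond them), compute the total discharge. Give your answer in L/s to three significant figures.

1150 L/s

w_2 = (1.77 − 0.00)/2 = 0.885 m; q_2 = 0.91 × 0.56 × 0.885 = 0.4510 m³/s
w_3 = (4.13 − 1.14)/2 = 1.495 m; q_3 = 1.07 × 0.44 × 1.495 = 0.7038 m³/s
Stations 1, 4 contribute zero (depth or velocity is 0).
Q = Σ qᵢ = 1.155 m³/s
= 1.155 × 1000 = 1155 L/s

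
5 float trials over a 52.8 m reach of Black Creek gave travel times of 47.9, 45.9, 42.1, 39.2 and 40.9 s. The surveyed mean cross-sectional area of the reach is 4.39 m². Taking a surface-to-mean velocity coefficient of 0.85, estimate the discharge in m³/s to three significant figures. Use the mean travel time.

t̄ = (47.9 + 45.9 + 42.1 + 39.2 + 40.9) / 5 = 43.2 s
v_surface = L / t̄ = 52.8 / 43.2 = 1.222 m/s
v_mean = 0.85 × 1.222 = 1.039 m/s
Q = A × v_mean = 4.39 × 1.039 = 4.561 m³/s

4.56 m³/s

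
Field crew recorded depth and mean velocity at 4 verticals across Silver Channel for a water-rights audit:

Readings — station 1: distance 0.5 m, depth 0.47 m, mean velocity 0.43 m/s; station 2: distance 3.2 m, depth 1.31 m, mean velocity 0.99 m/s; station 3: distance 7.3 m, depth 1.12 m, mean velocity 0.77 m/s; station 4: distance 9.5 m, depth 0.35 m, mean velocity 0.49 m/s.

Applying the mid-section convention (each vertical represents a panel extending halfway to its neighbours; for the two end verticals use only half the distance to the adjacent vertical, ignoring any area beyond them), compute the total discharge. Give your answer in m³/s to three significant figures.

w_1 = (3.2 − 0.5)/2 = 1.35 m; q_1 = 0.43 × 0.47 × 1.35 = 0.2728 m³/s
w_2 = (7.3 − 0.5)/2 = 3.4 m; q_2 = 0.99 × 1.31 × 3.4 = 4.409 m³/s
w_3 = (9.5 − 3.2)/2 = 3.15 m; q_3 = 0.77 × 1.12 × 3.15 = 2.717 m³/s
w_4 = (9.5 − 7.3)/2 = 1.1 m; q_4 = 0.49 × 0.35 × 1.1 = 0.1887 m³/s
Q = Σ qᵢ = 7.588 m³/s

7.59 m³/s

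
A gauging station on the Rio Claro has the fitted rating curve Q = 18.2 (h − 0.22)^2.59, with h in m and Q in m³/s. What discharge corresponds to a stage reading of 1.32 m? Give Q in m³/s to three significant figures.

23.3 m³/s

Q = 18.2 × (1.32 − 0.22)^2.59 = 18.2 × 1.1^2.59 = 23.30 m³/s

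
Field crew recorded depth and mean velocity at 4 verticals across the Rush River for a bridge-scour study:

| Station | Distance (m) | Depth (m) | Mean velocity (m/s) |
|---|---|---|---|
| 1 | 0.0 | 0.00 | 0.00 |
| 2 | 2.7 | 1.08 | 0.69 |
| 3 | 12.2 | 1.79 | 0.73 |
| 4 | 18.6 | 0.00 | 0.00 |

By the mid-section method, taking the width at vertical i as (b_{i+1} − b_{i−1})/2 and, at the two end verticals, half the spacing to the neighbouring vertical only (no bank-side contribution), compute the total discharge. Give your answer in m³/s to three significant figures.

w_2 = (12.2 − 0.0)/2 = 6.1 m; q_2 = 0.69 × 1.08 × 6.1 = 4.546 m³/s
w_3 = (18.6 − 2.7)/2 = 7.95 m; q_3 = 0.73 × 1.79 × 7.95 = 10.39 m³/s
Stations 1, 4 contribute zero (depth or velocity is 0).
Q = Σ qᵢ = 14.93 m³/s

14.9 m³/s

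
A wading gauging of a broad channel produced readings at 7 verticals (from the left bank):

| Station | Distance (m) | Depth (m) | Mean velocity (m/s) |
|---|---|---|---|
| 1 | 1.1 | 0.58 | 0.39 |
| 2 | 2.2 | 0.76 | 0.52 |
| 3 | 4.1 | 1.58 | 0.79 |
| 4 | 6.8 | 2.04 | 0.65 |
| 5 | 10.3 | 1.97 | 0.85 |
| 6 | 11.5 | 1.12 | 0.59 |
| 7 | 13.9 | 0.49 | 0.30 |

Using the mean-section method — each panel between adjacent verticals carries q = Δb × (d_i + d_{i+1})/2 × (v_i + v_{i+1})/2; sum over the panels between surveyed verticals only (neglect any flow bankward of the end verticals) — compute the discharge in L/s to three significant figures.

Panel 1-2: Δb = 1.1 m, d̄ = (0.58+0.76)/2 = 0.67, v̄ = (0.39+0.52)/2 = 0.455 → q = 1.1×0.67×0.455 = 0.3353 m³/s
Panel 2-3: Δb = 1.9 m, d̄ = (0.76+1.58)/2 = 1.17, v̄ = (0.52+0.79)/2 = 0.655 → q = 1.9×1.17×0.655 = 1.456 m³/s
Panel 3-4: Δb = 2.7 m, d̄ = (1.58+2.04)/2 = 1.81, v̄ = (0.79+0.65)/2 = 0.72 → q = 2.7×1.81×0.72 = 3.519 m³/s
Panel 4-5: Δb = 3.5 m, d̄ = (2.04+1.97)/2 = 2.005, v̄ = (0.65+0.85)/2 = 0.75 → q = 3.5×2.005×0.75 = 5.263 m³/s
Panel 5-6: Δb = 1.2 m, d̄ = (1.97+1.12)/2 = 1.545, v̄ = (0.85+0.59)/2 = 0.72 → q = 1.2×1.545×0.72 = 1.335 m³/s
Panel 6-7: Δb = 2.4 m, d̄ = (1.12+0.49)/2 = 0.805, v̄ = (0.59+0.30)/2 = 0.445 → q = 2.4×0.805×0.445 = 0.8597 m³/s
Q = Σ q = 12.77 m³/s
= 12.77 × 1000 = 12770 L/s

12800 L/s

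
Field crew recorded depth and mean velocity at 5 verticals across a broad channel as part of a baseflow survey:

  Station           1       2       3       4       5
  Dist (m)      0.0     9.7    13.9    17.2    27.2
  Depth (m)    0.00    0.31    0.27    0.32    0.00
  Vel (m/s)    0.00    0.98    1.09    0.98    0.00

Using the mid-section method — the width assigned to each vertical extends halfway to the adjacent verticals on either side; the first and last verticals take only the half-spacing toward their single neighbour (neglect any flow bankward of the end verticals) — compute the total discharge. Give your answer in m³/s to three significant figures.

w_2 = (13.9 − 0.0)/2 = 6.95 m; q_2 = 0.98 × 0.31 × 6.95 = 2.111 m³/s
w_3 = (17.2 − 9.7)/2 = 3.75 m; q_3 = 1.09 × 0.27 × 3.75 = 1.104 m³/s
w_4 = (27.2 − 13.9)/2 = 6.65 m; q_4 = 0.98 × 0.32 × 6.65 = 2.085 m³/s
Stations 1, 5 contribute zero (depth or velocity is 0).
Q = Σ qᵢ = 5.300 m³/s

5.30 m³/s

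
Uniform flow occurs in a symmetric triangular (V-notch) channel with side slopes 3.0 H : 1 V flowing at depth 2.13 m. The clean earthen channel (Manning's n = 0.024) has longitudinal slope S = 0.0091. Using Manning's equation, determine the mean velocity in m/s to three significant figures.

4.00 m/s

A = z·y² = 3.0×2.13² = 13.61 m²
P = 2y√(1+z²) = 2×2.13×√(1+3.0²) = 13.47 m
R = A/P = 13.61/13.47 = 1.010 m
Q = (1/n)·A·R^(2/3)·S^(1/2) = (1/0.024) × 13.61 × 1.010^(2/3) × 0.0091^(1/2) = 54.47 m³/s
V = Q/A = 54.47/13.61 = 4.002 m/s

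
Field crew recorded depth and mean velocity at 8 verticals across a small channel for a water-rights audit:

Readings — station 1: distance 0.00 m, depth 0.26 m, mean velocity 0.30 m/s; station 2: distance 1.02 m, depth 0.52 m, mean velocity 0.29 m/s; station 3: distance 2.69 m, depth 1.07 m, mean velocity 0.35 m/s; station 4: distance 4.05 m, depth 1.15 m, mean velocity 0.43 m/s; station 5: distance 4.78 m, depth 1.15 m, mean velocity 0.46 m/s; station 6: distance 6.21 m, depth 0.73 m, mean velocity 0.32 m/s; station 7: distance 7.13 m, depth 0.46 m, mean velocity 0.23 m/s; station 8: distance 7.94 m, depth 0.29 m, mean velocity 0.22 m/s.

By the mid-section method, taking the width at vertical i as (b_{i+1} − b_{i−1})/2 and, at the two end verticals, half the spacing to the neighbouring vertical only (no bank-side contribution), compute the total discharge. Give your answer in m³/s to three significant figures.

2.29 m³/s

w_1 = (1.02 − 0.00)/2 = 0.51 m; q_1 = 0.30 × 0.26 × 0.51 = 0.03978 m³/s
w_2 = (2.69 − 0.00)/2 = 1.345 m; q_2 = 0.29 × 0.52 × 1.345 = 0.2028 m³/s
w_3 = (4.05 − 1.02)/2 = 1.515 m; q_3 = 0.35 × 1.07 × 1.515 = 0.5674 m³/s
w_4 = (4.78 − 2.69)/2 = 1.045 m; q_4 = 0.43 × 1.15 × 1.045 = 0.5168 m³/s
w_5 = (6.21 − 4.05)/2 = 1.08 m; q_5 = 0.46 × 1.15 × 1.08 = 0.5713 m³/s
w_6 = (7.13 − 4.78)/2 = 1.175 m; q_6 = 0.32 × 0.73 × 1.175 = 0.2745 m³/s
w_7 = (7.94 − 6.21)/2 = 0.865 m; q_7 = 0.23 × 0.46 × 0.865 = 0.09152 m³/s
w_8 = (7.94 − 7.13)/2 = 0.405 m; q_8 = 0.22 × 0.29 × 0.405 = 0.02584 m³/s
Q = Σ qᵢ = 2.290 m³/s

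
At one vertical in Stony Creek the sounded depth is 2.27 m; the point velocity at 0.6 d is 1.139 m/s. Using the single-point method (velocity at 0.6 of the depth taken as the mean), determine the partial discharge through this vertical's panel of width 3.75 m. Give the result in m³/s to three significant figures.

9.70 m³/s

v̄ = v₀.₆ = 1.139 m/s
q = v̄ × d × w = 1.139 × 2.27 × 3.75 = 9.696 m³/s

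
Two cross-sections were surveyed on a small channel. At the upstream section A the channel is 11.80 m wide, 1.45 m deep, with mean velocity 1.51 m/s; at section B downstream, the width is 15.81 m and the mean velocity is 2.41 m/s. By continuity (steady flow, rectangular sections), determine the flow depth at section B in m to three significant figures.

Q = A₁V₁ = (11.80×1.45) × 1.51 = 25.84 m³/s
d₂ = Q/(b₂ V₂) = 25.84/(15.81×2.41) = 0.6781 m

0.678 m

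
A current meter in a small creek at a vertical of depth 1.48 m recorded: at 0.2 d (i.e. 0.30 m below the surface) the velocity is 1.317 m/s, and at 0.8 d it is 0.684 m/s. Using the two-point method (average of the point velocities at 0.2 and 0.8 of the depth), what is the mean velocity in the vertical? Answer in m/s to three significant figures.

v̄ = (1.317 + 0.684) / 2 = 1.001 m/s

1.00 m/s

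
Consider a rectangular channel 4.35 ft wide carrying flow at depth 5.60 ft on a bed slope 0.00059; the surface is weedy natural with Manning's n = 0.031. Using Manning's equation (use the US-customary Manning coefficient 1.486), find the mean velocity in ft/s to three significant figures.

A = b·y = 4.35 × 5.60 = 24.36 ft²
P = b + 2y = 4.35 + 2×5.60 = 15.55 ft
R = A/P = 24.36/15.55 = 1.567 ft
Q = (1.486/n)·A·R^(2/3)·S^(1/2) = (1.486/0.031) × 24.36 × 1.567^(2/3) × 0.00059^(1/2) = 38.26 ft³/s
V = Q/A = 38.26/24.36 = 1.571 ft/s

1.57 ft/s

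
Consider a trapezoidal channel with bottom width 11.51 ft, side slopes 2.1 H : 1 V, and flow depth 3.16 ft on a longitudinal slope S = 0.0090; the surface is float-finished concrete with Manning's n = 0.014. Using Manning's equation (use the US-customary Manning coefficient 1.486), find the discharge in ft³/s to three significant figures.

A = (b + z·y)·y = (11.51 + 2.1×3.16)×3.16 = 57.34 ft²
P = b + 2y√(1+z²) = 11.51 + 2×3.16×√(1+2.1²) = 26.21 ft
R = A/P = 57.34/26.21 = 2.188 ft
Q = (1.486/n)·A·R^(2/3)·S^(1/2) = (1.486/0.014) × 57.34 × 2.188^(2/3) × 0.0090^(1/2) = 973.1 ft³/s

973 ft³/s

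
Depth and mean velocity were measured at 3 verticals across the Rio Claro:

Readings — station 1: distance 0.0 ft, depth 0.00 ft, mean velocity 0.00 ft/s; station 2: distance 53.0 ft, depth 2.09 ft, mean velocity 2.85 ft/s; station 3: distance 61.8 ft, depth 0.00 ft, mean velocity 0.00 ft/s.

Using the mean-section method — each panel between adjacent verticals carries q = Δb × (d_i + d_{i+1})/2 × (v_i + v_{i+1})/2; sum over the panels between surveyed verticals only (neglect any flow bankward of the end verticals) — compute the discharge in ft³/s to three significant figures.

92.0 ft³/s

Panel 1-2: Δb = 53 ft, d̄ = (0.00+2.09)/2 = 1.045, v̄ = (0.00+2.85)/2 = 1.425 → q = 53×1.045×1.425 = 78.92 ft³/s
Panel 2-3: Δb = 8.8 ft, d̄ = (2.09+0.00)/2 = 1.045, v̄ = (2.85+0.00)/2 = 1.425 → q = 8.8×1.045×1.425 = 13.10 ft³/s
Q = Σ q = 92.03 ft³/s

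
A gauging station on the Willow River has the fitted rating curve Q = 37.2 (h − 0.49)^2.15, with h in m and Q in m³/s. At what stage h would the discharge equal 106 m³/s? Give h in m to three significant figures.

h − h₀ = (Q/C)^(1/b) = (106/37.2)^(1/2.15) = 1.627 m
h = 0.49 + 1.627 = 2.117 m

2.12 m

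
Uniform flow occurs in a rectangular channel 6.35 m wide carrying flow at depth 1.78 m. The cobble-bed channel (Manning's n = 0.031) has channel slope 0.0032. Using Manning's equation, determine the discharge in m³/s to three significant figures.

22.5 m³/s

A = b·y = 6.35 × 1.78 = 11.30 m²
P = b + 2y = 6.35 + 2×1.78 = 9.910 m
R = A/P = 11.30/9.910 = 1.141 m
Q = (1/n)·A·R^(2/3)·S^(1/2) = (1/0.031) × 11.30 × 1.141^(2/3) × 0.0032^(1/2) = 22.52 m³/s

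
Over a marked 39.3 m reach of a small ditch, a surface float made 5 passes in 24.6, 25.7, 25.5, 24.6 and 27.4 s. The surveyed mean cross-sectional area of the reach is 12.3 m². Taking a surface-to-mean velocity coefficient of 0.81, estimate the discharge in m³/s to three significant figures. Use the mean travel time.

t̄ = (24.6 + 25.7 + 25.5 + 24.6 + 27.4) / 5 = 25.56 s
v_surface = L / t̄ = 39.3 / 25.56 = 1.538 m/s
v_mean = 0.81 × 1.538 = 1.245 m/s
Q = A × v_mean = 12.3 × 1.245 = 15.32 m³/s

15.3 m³/s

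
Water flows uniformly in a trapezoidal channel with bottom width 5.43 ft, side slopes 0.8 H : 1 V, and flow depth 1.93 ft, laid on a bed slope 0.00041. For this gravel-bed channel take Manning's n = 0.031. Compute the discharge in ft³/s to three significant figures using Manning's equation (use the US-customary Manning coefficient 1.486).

A = (b + z·y)·y = (5.43 + 0.8×1.93)×1.93 = 13.46 ft²
P = b + 2y√(1+z²) = 5.43 + 2×1.93×√(1+0.8²) = 10.37 ft
R = A/P = 13.46/10.37 = 1.298 ft
Q = (1.486/n)·A·R^(2/3)·S^(1/2) = (1.486/0.031) × 13.46 × 1.298^(2/3) × 0.00041^(1/2) = 15.54 ft³/s

15.5 ft³/s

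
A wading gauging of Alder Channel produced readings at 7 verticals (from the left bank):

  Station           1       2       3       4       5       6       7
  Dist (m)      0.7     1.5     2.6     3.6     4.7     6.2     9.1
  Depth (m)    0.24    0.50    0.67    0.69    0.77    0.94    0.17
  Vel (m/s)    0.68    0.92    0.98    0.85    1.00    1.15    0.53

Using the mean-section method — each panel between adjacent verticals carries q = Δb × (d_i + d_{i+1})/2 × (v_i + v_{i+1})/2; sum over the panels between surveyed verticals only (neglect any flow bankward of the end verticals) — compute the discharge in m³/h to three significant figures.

Panel 1-2: Δb = 0.8 m, d̄ = (0.24+0.50)/2 = 0.37, v̄ = (0.68+0.92)/2 = 0.8 → q = 0.8×0.37×0.8 = 0.2368 m³/s
Panel 2-3: Δb = 1.1 m, d̄ = (0.50+0.67)/2 = 0.585, v̄ = (0.92+0.98)/2 = 0.95 → q = 1.1×0.585×0.95 = 0.6113 m³/s
Panel 3-4: Δb = 1 m, d̄ = (0.67+0.69)/2 = 0.68, v̄ = (0.98+0.85)/2 = 0.915 → q = 1×0.68×0.915 = 0.6222 m³/s
Panel 4-5: Δb = 1.1 m, d̄ = (0.69+0.77)/2 = 0.73, v̄ = (0.85+1.00)/2 = 0.925 → q = 1.1×0.73×0.925 = 0.7428 m³/s
Panel 5-6: Δb = 1.5 m, d̄ = (0.77+0.94)/2 = 0.855, v̄ = (1.00+1.15)/2 = 1.075 → q = 1.5×0.855×1.075 = 1.379 m³/s
Panel 6-7: Δb = 2.9 m, d̄ = (0.94+0.17)/2 = 0.555, v̄ = (1.15+0.53)/2 = 0.84 → q = 2.9×0.555×0.84 = 1.352 m³/s
Q = Σ q = 4.944 m³/s
= 4.944 × 3600 = 17800 m³/h

17800 m³/h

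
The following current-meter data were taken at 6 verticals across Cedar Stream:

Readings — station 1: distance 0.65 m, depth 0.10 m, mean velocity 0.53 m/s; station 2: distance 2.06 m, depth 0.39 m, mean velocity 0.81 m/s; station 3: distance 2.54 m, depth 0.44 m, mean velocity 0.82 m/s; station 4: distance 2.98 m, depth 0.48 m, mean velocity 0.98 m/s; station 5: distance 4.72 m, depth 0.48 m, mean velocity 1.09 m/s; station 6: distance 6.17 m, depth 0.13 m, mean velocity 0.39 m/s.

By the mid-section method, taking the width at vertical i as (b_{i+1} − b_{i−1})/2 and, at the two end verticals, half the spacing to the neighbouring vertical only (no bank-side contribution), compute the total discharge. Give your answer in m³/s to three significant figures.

1.89 m³/s

w_1 = (2.06 − 0.65)/2 = 0.705 m; q_1 = 0.53 × 0.10 × 0.705 = 0.03737 m³/s
w_2 = (2.54 − 0.65)/2 = 0.945 m; q_2 = 0.81 × 0.39 × 0.945 = 0.2985 m³/s
w_3 = (2.98 − 2.06)/2 = 0.46 m; q_3 = 0.82 × 0.44 × 0.46 = 0.1660 m³/s
w_4 = (4.72 − 2.54)/2 = 1.09 m; q_4 = 0.98 × 0.48 × 1.09 = 0.5127 m³/s
w_5 = (6.17 − 2.98)/2 = 1.595 m; q_5 = 1.09 × 0.48 × 1.595 = 0.8345 m³/s
w_6 = (6.17 − 4.72)/2 = 0.725 m; q_6 = 0.39 × 0.13 × 0.725 = 0.03676 m³/s
Q = Σ qᵢ = 1.886 m³/s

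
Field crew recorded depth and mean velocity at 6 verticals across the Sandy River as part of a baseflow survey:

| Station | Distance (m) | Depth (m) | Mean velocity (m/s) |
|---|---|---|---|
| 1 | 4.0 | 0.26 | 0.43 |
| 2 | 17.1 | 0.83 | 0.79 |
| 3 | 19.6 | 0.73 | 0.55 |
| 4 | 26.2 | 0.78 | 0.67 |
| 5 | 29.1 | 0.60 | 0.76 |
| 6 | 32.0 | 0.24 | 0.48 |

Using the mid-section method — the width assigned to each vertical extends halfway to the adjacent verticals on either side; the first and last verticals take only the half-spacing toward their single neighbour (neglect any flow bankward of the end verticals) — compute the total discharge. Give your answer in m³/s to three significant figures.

w_1 = (17.1 − 4.0)/2 = 6.55 m; q_1 = 0.43 × 0.26 × 6.55 = 0.7323 m³/s
w_2 = (19.6 − 4.0)/2 = 7.8 m; q_2 = 0.79 × 0.83 × 7.8 = 5.114 m³/s
w_3 = (26.2 − 17.1)/2 = 4.55 m; q_3 = 0.55 × 0.73 × 4.55 = 1.827 m³/s
w_4 = (29.1 − 19.6)/2 = 4.75 m; q_4 = 0.67 × 0.78 × 4.75 = 2.482 m³/s
w_5 = (32.0 − 26.2)/2 = 2.9 m; q_5 = 0.76 × 0.60 × 2.9 = 1.322 m³/s
w_6 = (32.0 − 29.1)/2 = 1.45 m; q_6 = 0.48 × 0.24 × 1.45 = 0.1670 m³/s
Q = Σ qᵢ = 11.65 m³/s

11.6 m³/s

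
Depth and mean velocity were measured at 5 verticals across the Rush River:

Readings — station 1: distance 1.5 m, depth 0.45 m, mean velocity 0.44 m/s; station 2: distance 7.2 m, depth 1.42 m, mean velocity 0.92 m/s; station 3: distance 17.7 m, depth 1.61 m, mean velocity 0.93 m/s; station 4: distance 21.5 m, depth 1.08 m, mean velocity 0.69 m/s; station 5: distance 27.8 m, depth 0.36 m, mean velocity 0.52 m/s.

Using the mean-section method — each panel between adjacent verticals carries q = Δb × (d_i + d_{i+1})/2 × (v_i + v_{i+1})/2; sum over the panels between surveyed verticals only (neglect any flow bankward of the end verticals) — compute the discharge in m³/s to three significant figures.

25.2 m³/s

Panel 1-2: Δb = 5.7 m, d̄ = (0.45+1.42)/2 = 0.935, v̄ = (0.44+0.92)/2 = 0.68 → q = 5.7×0.935×0.68 = 3.624 m³/s
Panel 2-3: Δb = 10.5 m, d̄ = (1.42+1.61)/2 = 1.515, v̄ = (0.92+0.93)/2 = 0.925 → q = 10.5×1.515×0.925 = 14.71 m³/s
Panel 3-4: Δb = 3.8 m, d̄ = (1.61+1.08)/2 = 1.345, v̄ = (0.93+0.69)/2 = 0.81 → q = 3.8×1.345×0.81 = 4.140 m³/s
Panel 4-5: Δb = 6.3 m, d̄ = (1.08+0.36)/2 = 0.72, v̄ = (0.69+0.52)/2 = 0.605 → q = 6.3×0.72×0.605 = 2.744 m³/s
Q = Σ q = 25.22 m³/s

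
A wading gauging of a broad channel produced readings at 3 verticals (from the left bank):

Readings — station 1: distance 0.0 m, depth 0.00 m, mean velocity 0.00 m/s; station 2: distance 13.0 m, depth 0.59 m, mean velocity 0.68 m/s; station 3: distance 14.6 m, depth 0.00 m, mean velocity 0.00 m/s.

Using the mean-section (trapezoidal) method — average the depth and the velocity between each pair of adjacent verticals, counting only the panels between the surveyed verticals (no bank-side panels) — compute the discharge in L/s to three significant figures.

1460 L/s

Panel 1-2: Δb = 13 m, d̄ = (0.00+0.59)/2 = 0.295, v̄ = (0.00+0.68)/2 = 0.34 → q = 13×0.295×0.34 = 1.304 m³/s
Panel 2-3: Δb = 1.6 m, d̄ = (0.59+0.00)/2 = 0.295, v̄ = (0.68+0.00)/2 = 0.34 → q = 1.6×0.295×0.34 = 0.1605 m³/s
Q = Σ q = 1.464 m³/s
= 1.464 × 1000 = 1464 L/s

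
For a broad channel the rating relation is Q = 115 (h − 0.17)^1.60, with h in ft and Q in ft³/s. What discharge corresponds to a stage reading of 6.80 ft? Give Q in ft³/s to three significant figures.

Q = 115 × (6.80 − 0.17)^1.60 = 115 × 6.63^1.60 = 2372 ft³/s

2370 ft³/s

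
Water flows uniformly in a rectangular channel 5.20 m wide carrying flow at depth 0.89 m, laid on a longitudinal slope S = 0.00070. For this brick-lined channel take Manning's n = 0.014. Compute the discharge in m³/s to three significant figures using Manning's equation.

6.65 m³/s

A = b·y = 5.20 × 0.89 = 4.628 m²
P = b + 2y = 5.20 + 2×0.89 = 6.980 m
R = A/P = 4.628/6.980 = 0.6630 m
Q = (1/n)·A·R^(2/3)·S^(1/2) = (1/0.014) × 4.628 × 0.6630^(2/3) × 0.00070^(1/2) = 6.650 m³/s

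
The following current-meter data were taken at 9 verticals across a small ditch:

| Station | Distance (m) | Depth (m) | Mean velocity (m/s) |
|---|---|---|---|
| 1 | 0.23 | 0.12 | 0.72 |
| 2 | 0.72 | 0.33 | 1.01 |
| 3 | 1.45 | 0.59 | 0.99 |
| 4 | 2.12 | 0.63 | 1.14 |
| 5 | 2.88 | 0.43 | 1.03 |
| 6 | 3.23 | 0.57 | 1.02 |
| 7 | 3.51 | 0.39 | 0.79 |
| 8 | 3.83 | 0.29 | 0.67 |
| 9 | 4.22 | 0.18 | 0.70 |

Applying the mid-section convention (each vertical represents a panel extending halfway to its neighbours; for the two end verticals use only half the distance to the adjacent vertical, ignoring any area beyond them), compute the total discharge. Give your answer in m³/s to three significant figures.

1.76 m³/s

w_1 = (0.72 − 0.23)/2 = 0.245 m; q_1 = 0.72 × 0.12 × 0.245 = 0.02117 m³/s
w_2 = (1.45 − 0.23)/2 = 0.61 m; q_2 = 1.01 × 0.33 × 0.61 = 0.2033 m³/s
w_3 = (2.12 − 0.72)/2 = 0.7 m; q_3 = 0.99 × 0.59 × 0.7 = 0.4089 m³/s
w_4 = (2.88 − 1.45)/2 = 0.715 m; q_4 = 1.14 × 0.63 × 0.715 = 0.5135 m³/s
w_5 = (3.23 − 2.12)/2 = 0.555 m; q_5 = 1.03 × 0.43 × 0.555 = 0.2458 m³/s
w_6 = (3.51 − 2.88)/2 = 0.315 m; q_6 = 1.02 × 0.57 × 0.315 = 0.1831 m³/s
w_7 = (3.83 − 3.23)/2 = 0.3 m; q_7 = 0.79 × 0.39 × 0.3 = 0.09243 m³/s
w_8 = (4.22 − 3.51)/2 = 0.355 m; q_8 = 0.67 × 0.29 × 0.355 = 0.06898 m³/s
w_9 = (4.22 − 3.83)/2 = 0.195 m; q_9 = 0.70 × 0.18 × 0.195 = 0.02457 m³/s
Q = Σ qᵢ = 1.762 m³/s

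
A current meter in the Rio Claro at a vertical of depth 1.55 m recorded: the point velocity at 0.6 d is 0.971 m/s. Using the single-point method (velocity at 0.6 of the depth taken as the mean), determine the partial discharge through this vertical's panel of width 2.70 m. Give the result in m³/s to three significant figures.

4.06 m³/s

v̄ = v₀.₆ = 0.971 m/s
q = v̄ × d × w = 0.9710 × 1.55 × 2.70 = 4.064 m³/s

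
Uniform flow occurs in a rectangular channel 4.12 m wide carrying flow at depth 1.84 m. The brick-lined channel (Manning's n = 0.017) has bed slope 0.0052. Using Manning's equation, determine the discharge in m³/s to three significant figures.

A = b·y = 4.12 × 1.84 = 7.581 m²
P = b + 2y = 4.12 + 2×1.84 = 7.800 m
R = A/P = 7.581/7.800 = 0.9719 m
Q = (1/n)·A·R^(2/3)·S^(1/2) = (1/0.017) × 7.581 × 0.9719^(2/3) × 0.0052^(1/2) = 31.55 m³/s

31.6 m³/s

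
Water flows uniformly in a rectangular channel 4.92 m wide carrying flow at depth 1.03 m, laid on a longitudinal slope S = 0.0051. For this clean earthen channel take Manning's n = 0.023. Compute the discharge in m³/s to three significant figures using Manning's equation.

12.7 m³/s

A = b·y = 4.92 × 1.03 = 5.068 m²
P = b + 2y = 4.92 + 2×1.03 = 6.980 m
R = A/P = 5.068/6.980 = 0.7260 m
Q = (1/n)·A·R^(2/3)·S^(1/2) = (1/0.023) × 5.068 × 0.7260^(2/3) × 0.0051^(1/2) = 12.71 m³/s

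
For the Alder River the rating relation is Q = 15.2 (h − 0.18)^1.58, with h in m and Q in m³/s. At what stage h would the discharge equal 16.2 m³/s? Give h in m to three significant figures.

h − h₀ = (Q/C)^(1/b) = (16.2/15.2)^(1/1.58) = 1.041 m
h = 0.18 + 1.041 = 1.221 m

1.22 m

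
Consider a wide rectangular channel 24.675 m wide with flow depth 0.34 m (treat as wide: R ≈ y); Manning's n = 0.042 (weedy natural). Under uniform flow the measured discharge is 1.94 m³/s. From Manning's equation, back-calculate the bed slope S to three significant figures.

A = b·y = 24.675 × 0.34 = 8.390 m²
Wide channel: R ≈ y = 0.34 m
S = (Q·n / (1·A·R^(2/3)))² = (1.94×0.042 / (1×8.390×0.4871))² = 0.0003975

0.000397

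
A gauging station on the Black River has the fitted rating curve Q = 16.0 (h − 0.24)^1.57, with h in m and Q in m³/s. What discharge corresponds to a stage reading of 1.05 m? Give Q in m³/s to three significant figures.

Q = 16.0 × (1.05 − 0.24)^1.57 = 16.0 × 0.81^1.57 = 11.49 m³/s

11.5 m³/s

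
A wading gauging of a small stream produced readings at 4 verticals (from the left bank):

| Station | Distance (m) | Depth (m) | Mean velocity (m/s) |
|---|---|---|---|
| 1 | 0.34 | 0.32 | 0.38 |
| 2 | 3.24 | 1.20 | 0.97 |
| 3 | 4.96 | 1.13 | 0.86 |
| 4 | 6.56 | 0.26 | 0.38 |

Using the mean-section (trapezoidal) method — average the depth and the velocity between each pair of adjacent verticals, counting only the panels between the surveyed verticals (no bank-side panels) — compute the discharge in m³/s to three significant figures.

4.01 m³/s

Panel 1-2: Δb = 2.9 m, d̄ = (0.32+1.20)/2 = 0.76, v̄ = (0.38+0.97)/2 = 0.675 → q = 2.9×0.76×0.675 = 1.488 m³/s
Panel 2-3: Δb = 1.72 m, d̄ = (1.20+1.13)/2 = 1.165, v̄ = (0.97+0.86)/2 = 0.915 → q = 1.72×1.165×0.915 = 1.833 m³/s
Panel 3-4: Δb = 1.6 m, d̄ = (1.13+0.26)/2 = 0.695, v̄ = (0.86+0.38)/2 = 0.62 → q = 1.6×0.695×0.62 = 0.6894 m³/s
Q = Σ q = 4.011 m³/s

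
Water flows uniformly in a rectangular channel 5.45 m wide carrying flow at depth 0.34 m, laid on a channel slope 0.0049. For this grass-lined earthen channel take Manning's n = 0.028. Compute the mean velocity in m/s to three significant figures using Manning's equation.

1.13 m/s

A = b·y = 5.45 × 0.34 = 1.853 m²
P = b + 2y = 5.45 + 2×0.34 = 6.130 m
R = A/P = 1.853/6.130 = 0.3023 m
Q = (1/n)·A·R^(2/3)·S^(1/2) = (1/0.028) × 1.853 × 0.3023^(2/3) × 0.0049^(1/2) = 2.087 m³/s
V = Q/A = 2.087/1.853 = 1.126 m/s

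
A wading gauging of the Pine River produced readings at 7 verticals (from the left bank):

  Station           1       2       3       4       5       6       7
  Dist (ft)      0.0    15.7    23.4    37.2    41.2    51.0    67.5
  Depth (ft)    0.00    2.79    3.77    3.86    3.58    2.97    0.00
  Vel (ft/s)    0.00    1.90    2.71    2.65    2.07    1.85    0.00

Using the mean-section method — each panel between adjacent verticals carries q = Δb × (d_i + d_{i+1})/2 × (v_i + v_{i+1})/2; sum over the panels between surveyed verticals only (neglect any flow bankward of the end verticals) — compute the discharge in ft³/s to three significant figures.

341 ft³/s

Panel 1-2: Δb = 15.7 ft, d̄ = (0.00+2.79)/2 = 1.395, v̄ = (0.00+1.90)/2 = 0.95 → q = 15.7×1.395×0.95 = 20.81 ft³/s
Panel 2-3: Δb = 7.7 ft, d̄ = (2.79+3.77)/2 = 3.28, v̄ = (1.90+2.71)/2 = 2.305 → q = 7.7×3.28×2.305 = 58.22 ft³/s
Panel 3-4: Δb = 13.8 ft, d̄ = (3.77+3.86)/2 = 3.815, v̄ = (2.71+2.65)/2 = 2.68 → q = 13.8×3.815×2.68 = 141.1 ft³/s
Panel 4-5: Δb = 4 ft, d̄ = (3.86+3.58)/2 = 3.72, v̄ = (2.65+2.07)/2 = 2.36 → q = 4×3.72×2.36 = 35.12 ft³/s
Panel 5-6: Δb = 9.8 ft, d̄ = (3.58+2.97)/2 = 3.275, v̄ = (2.07+1.85)/2 = 1.96 → q = 9.8×3.275×1.96 = 62.91 ft³/s
Panel 6-7: Δb = 16.5 ft, d̄ = (2.97+0.00)/2 = 1.485, v̄ = (1.85+0.00)/2 = 0.925 → q = 16.5×1.485×0.925 = 22.66 ft³/s
Q = Σ q = 340.8 ft³/s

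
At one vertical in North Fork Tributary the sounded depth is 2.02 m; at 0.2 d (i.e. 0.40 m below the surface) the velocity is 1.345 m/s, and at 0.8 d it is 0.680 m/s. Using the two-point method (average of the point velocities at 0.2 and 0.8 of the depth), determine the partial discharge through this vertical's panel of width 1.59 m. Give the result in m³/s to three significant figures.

3.25 m³/s

v̄ = (1.345 + 0.680) / 2 = 1.013 m/s
q = v̄ × d × w = 1.013 × 2.02 × 1.59 = 3.252 m³/s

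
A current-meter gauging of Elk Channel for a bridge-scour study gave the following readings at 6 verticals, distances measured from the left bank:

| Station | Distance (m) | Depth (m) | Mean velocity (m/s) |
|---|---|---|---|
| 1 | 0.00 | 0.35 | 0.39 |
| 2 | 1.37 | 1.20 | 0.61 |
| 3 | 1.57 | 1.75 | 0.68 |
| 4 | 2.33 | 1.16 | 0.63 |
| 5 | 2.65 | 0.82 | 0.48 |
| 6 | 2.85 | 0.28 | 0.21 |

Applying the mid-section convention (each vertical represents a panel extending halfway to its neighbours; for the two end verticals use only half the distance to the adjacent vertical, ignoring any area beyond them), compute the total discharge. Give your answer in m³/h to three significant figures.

w_1 = (1.37 − 0.00)/2 = 0.685 m; q_1 = 0.39 × 0.35 × 0.685 = 0.09350 m³/s
w_2 = (1.57 − 0.00)/2 = 0.785 m; q_2 = 0.61 × 1.20 × 0.785 = 0.5746 m³/s
w_3 = (2.33 − 1.37)/2 = 0.48 m; q_3 = 0.68 × 1.75 × 0.48 = 0.5712 m³/s
w_4 = (2.65 − 1.57)/2 = 0.54 m; q_4 = 0.63 × 1.16 × 0.54 = 0.3946 m³/s
w_5 = (2.85 − 2.33)/2 = 0.26 m; q_5 = 0.48 × 0.82 × 0.26 = 0.1023 m³/s
w_6 = (2.85 − 2.65)/2 = 0.1 m; q_6 = 0.21 × 0.28 × 0.1 = 0.005880 m³/s
Q = Σ qᵢ = 1.742 m³/s
= 1.742 × 3600 = 6272 m³/h

6270 m³/h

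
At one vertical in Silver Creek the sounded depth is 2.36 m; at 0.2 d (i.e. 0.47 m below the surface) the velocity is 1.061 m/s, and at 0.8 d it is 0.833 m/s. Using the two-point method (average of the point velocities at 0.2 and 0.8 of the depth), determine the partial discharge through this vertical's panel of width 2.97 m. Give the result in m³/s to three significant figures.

v̄ = (1.061 + 0.833) / 2 = 0.9470 m/s
q = v̄ × d × w = 0.9470 × 2.36 × 2.97 = 6.638 m³/s

6.64 m³/s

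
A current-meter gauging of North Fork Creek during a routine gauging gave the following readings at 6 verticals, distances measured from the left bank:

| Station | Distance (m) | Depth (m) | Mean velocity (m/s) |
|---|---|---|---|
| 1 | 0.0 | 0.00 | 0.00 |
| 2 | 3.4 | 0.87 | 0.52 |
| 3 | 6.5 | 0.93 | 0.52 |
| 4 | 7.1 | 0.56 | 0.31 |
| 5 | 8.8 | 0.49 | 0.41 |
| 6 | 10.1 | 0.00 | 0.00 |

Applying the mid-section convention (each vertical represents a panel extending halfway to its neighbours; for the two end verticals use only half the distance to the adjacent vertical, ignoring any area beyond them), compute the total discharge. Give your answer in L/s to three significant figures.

w_2 = (6.5 − 0.0)/2 = 3.25 m; q_2 = 0.52 × 0.87 × 3.25 = 1.470 m³/s
w_3 = (7.1 − 3.4)/2 = 1.85 m; q_3 = 0.52 × 0.93 × 1.85 = 0.8947 m³/s
w_4 = (8.8 − 6.5)/2 = 1.15 m; q_4 = 0.31 × 0.56 × 1.15 = 0.1996 m³/s
w_5 = (10.1 − 7.1)/2 = 1.5 m; q_5 = 0.41 × 0.49 × 1.5 = 0.3014 m³/s
Stations 1, 6 contribute zero (depth or velocity is 0).
Q = Σ qᵢ = 2.866 m³/s
= 2.866 × 1000 = 2866 L/s

2870 L/s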